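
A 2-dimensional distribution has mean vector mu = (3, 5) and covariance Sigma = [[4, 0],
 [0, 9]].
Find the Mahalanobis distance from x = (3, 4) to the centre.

Step 1 — centre the observation: (x - mu) = (0, -1).

Step 2 — invert Sigma. det(Sigma) = 4·9 - (0)² = 36.
  Sigma^{-1} = (1/det) · [[d, -b], [-b, a]] = [[0.25, 0],
 [0, 0.1111]].

Step 3 — form the quadratic (x - mu)^T · Sigma^{-1} · (x - mu):
  Sigma^{-1} · (x - mu) = (0, -0.1111).
  (x - mu)^T · [Sigma^{-1} · (x - mu)] = (0)·(0) + (-1)·(-0.1111) = 0.1111.

Step 4 — take square root: d = √(0.1111) ≈ 0.3333.

d(x, mu) = √(0.1111) ≈ 0.3333


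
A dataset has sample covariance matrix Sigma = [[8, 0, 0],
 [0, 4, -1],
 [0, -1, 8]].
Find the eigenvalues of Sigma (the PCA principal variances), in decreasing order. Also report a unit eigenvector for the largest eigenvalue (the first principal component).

Step 1 — characteristic polynomial p(λ) = det(λI - Sigma) = λ³ - tr·λ² + c_1·λ - det, where tr = trace, c_1 = sum of the principal 2×2 minors, det = det(Sigma):
  tr = 8 + 4 + 8 = 20,
  c_1 = (8·4 - (0)²) + (8·8 - (0)²) + (4·8 - (-1)²) = 32 + 64 + 31 = 127,
  det = 8·(4·8 - (-1)²) - (0)·((0)·8 - (-1)·(0)) + (0)·((0)·(-1) - 4·(0)) = 8·(31) - (0)·(0) + (0)·(0) = 248.
  So p(λ) = λ³ - 20λ² + 127λ - 248.
Step 2 — look for an integer root (rational root theorem: any rational root is an integer divisor of 248). Testing λ = 8:
  p(8) = 512 - 1280 + 1016 - 248 = 0  ✓
  Dividing out (λ - 8): p(λ) = (λ - 8)(λ² - 12λ + 31).
Step 3 — remaining eigenvalues from the quadratic λ² - 12λ + 31 = 0:
  Δ = 12² - 4·31 = 144 - 124 = 20,  λ = (12 ± √20)/2 = (12 ± 4.4721)/2 ≈ 8.2361 or 3.7639.
  Sorted: λ_1 = 8.2361,  λ_2 = 8,  λ_3 = 3.7639  (check: sum = 20 = tr ✓).

Step 4 — unit eigenvector for λ_1 ≈ 8.2361: v spans the null space of (Sigma - λ_1 I), whose rows are
  r_1 = (-0.2361, 0, 0),  r_2 = (0, -4.2361, -1),  r_3 = (0, -1, -0.2361).
  v is orthogonal to every row, so take v ∝ r_1 × r_2 = ((0)·(-1) - (0)·(-4.2361), (0)·(0) - (-0.2361)·(-1), (-0.2361)·(-4.2361) - (0)·(0)) ≈ (0, -0.2361, 1).
  Rescale (multiply by -1 so the first nonzero entry is positive): u = (0, 0.2361, -1).
  ||u|| = √((0)² + (0.2361)² + (-1)²) = √(1.0557) ≈ 1.0275,  v_1 = u/||u|| ≈ (0, 0.2298, -0.9732) (||v_1|| = 1).

λ_1 = 8.2361,  λ_2 = 8,  λ_3 = 3.7639;  v_1 ≈ (0, 0.2298, -0.9732)


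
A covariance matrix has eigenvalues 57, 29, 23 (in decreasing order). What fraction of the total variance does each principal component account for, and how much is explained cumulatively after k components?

Step 1 — total variance = trace(Sigma) = Σ λ_i = 57 + 29 + 23 = 109.

Step 2 — fraction explained by component i = λ_i / Σ λ:
  PC1: 57/109 = 0.5229
  PC2: 29/109 = 0.2661
  PC3: 23/109 = 0.211

Step 3 — cumulative fraction after k components = (λ_1 + ... + λ_k) / Σ λ:
  k = 1: 57/109 = 0.5229
  k = 2: (57 + 29)/109 = 86/109 = 0.789
  k = 3: (57 + 29 + 23)/109 = 109/109 = 1

Summary (fraction, with percent):

explained: PC1 0.5229 (52.29%), PC2 0.2661 (26.61%), PC3 0.211 (21.1%);  cumulative: 0.5229, 0.789, 1


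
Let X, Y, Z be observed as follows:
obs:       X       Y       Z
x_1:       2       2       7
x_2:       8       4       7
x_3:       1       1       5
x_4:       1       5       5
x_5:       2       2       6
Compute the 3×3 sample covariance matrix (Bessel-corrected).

Step 1 — column means:
  mean(X) = (2 + 8 + 1 + 1 + 2) / 5 = 14/5 = 2.8
  mean(Y) = (2 + 4 + 1 + 5 + 2) / 5 = 14/5 = 2.8
  mean(Z) = (7 + 7 + 5 + 5 + 6) / 5 = 30/5 = 6

Step 2 — sample covariance S[i,j] = (1/(n-1)) · Σ_k (x_{k,i} - mean_i) · (x_{k,j} - mean_j), with n-1 = 4.
  S[X,X] = ((-0.8)·(-0.8) + (5.2)·(5.2) + (-1.8)·(-1.8) + (-1.8)·(-1.8) + (-0.8)·(-0.8)) / 4 = 34.8/4 = 8.7
  S[X,Y] = ((-0.8)·(-0.8) + (5.2)·(1.2) + (-1.8)·(-1.8) + (-1.8)·(2.2) + (-0.8)·(-0.8)) / 4 = 6.8/4 = 1.7
  S[X,Z] = ((-0.8)·(1) + (5.2)·(1) + (-1.8)·(-1) + (-1.8)·(-1) + (-0.8)·(0)) / 4 = 8/4 = 2
  S[Y,Y] = ((-0.8)·(-0.8) + (1.2)·(1.2) + (-1.8)·(-1.8) + (2.2)·(2.2) + (-0.8)·(-0.8)) / 4 = 10.8/4 = 2.7
  S[Y,Z] = ((-0.8)·(1) + (1.2)·(1) + (-1.8)·(-1) + (2.2)·(-1) + (-0.8)·(0)) / 4 = 0/4 = 0
  S[Z,Z] = ((1)·(1) + (1)·(1) + (-1)·(-1) + (-1)·(-1) + (0)·(0)) / 4 = 4/4 = 1

S is symmetric (S[j,i] = S[i,j]). Assembling:

S = [[8.7, 1.7, 2],
 [1.7, 2.7, 0],
 [2, 0, 1]]


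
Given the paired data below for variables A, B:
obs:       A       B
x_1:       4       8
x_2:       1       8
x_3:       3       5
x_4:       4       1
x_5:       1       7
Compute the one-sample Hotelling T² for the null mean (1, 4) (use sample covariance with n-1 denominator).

Step 1 — sample mean vector:
  mean(A) = (4 + 1 + 3 + 4 + 1) / 5 = 13/5 = 2.6
  mean(B) = (8 + 8 + 5 + 1 + 7) / 5 = 29/5 = 5.8
  x̄ = (2.6, 5.8),  deviation x̄ - mu_0 = (2.6, 5.8) - (1, 4) = (1.6, 1.8).

Step 2 — sample covariance matrix, S[i,j] = (1/(n-1)) · Σ_k (x_{k,i} - mean_i) · (x_{k,j} - mean_j), divisor n-1 = 4:
  S[A,A] = ((1.4)·(1.4) + (-1.6)·(-1.6) + (0.4)·(0.4) + (1.4)·(1.4) + (-1.6)·(-1.6)) / 4 = 9.2/4 = 2.3
  S[A,B] = ((1.4)·(2.2) + (-1.6)·(2.2) + (0.4)·(-0.8) + (1.4)·(-4.8) + (-1.6)·(1.2)) / 4 = -9.4/4 = -2.35
  S[B,B] = ((2.2)·(2.2) + (2.2)·(2.2) + (-0.8)·(-0.8) + (-4.8)·(-4.8) + (1.2)·(1.2)) / 4 = 34.8/4 = 8.7
  S = [[2.3, -2.35],
 [-2.35, 8.7]].

Step 3 — invert S. det(S) = 2.3·8.7 - (-2.35)² = 14.4875.
  S^{-1} = (1/det) · [[d, -b], [-b, a]] = [[0.6005, 0.1622],
 [0.1622, 0.1588]].

Step 4 — quadratic form (x̄ - mu_0)^T · S^{-1} · (x̄ - mu_0):
  S^{-1} · (x̄ - mu_0) = (1.2528, 0.5453),
  (x̄ - mu_0)^T · [...] = (1.6)·(1.2528) + (1.8)·(0.5453) = 2.986.

Step 5 — scale by n: T² = 5 · 2.986 = 14.9301.

T² ≈ 14.9301


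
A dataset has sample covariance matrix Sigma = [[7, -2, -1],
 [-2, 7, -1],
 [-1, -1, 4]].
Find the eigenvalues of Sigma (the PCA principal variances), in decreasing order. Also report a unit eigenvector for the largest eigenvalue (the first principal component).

Step 1 — characteristic polynomial p(λ) = det(λI - Sigma) = λ³ - tr·λ² + c_1·λ - det, where tr = trace, c_1 = sum of the principal 2×2 minors, det = det(Sigma):
  tr = 7 + 7 + 4 = 18,
  c_1 = (7·7 - (-2)²) + (7·4 - (-1)²) + (7·4 - (-1)²) = 45 + 27 + 27 = 99,
  det = 7·(7·4 - (-1)²) - (-2)·((-2)·4 - (-1)·(-1)) + (-1)·((-2)·(-1) - 7·(-1)) = 7·(27) - (-2)·(-9) + (-1)·(9) = 162.
  So p(λ) = λ³ - 18λ² + 99λ - 162.
Step 2 — look for an integer root (rational root theorem: any rational root is an integer divisor of 162). Testing λ = 3:
  p(3) = 27 - 162 + 297 - 162 = 0  ✓
  Dividing out (λ - 3): p(λ) = (λ - 3)(λ² - 15λ + 54).
Step 3 — remaining eigenvalues from the quadratic λ² - 15λ + 54 = 0:
  Δ = 15² - 4·54 = 225 - 216 = 9,  λ = (15 ± √9)/2 = (15 ± 3)/2 = 9 or 6.
  Sorted: λ_1 = 9,  λ_2 = 6,  λ_3 = 3  (check: sum = 18 = tr ✓).

Step 4 — unit eigenvector for λ_1 = 9: v spans the null space of (Sigma - λ_1 I), whose rows are
  r_1 = (-2, -2, -1),  r_2 = (-2, -2, -1),  r_3 = (-1, -1, -5).
  v is orthogonal to every row, so take v ∝ r_1 × r_3 = ((-2)·(-5) - (-1)·(-1), (-1)·(-1) - (-2)·(-5), (-2)·(-1) - (-2)·(-1)) = (9, -9, 0).
  Rescale (divide by 9): u = (1, -1, 0).
  ||u|| = √((1)² + (-1)² + (0)²) = √(2) ≈ 1.4142,  v_1 = u/||u|| ≈ (0.7071, -0.7071, 0) (||v_1|| = 1).

λ_1 = 9,  λ_2 = 6,  λ_3 = 3;  v_1 ≈ (0.7071, -0.7071, 0)


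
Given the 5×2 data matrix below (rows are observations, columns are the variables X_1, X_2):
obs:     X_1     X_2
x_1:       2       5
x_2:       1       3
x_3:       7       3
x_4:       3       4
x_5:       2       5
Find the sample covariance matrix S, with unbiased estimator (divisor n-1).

Step 1 — column means:
  mean(X_1) = (2 + 1 + 7 + 3 + 2) / 5 = 15/5 = 3
  mean(X_2) = (5 + 3 + 3 + 4 + 5) / 5 = 20/5 = 4

Step 2 — sample covariance S[i,j] = (1/(n-1)) · Σ_k (x_{k,i} - mean_i) · (x_{k,j} - mean_j), with n-1 = 4.
  S[X_1,X_1] = ((-1)·(-1) + (-2)·(-2) + (4)·(4) + (0)·(0) + (-1)·(-1)) / 4 = 22/4 = 5.5
  S[X_1,X_2] = ((-1)·(1) + (-2)·(-1) + (4)·(-1) + (0)·(0) + (-1)·(1)) / 4 = -4/4 = -1
  S[X_2,X_2] = ((1)·(1) + (-1)·(-1) + (-1)·(-1) + (0)·(0) + (1)·(1)) / 4 = 4/4 = 1

S is symmetric (S[j,i] = S[i,j]). Assembling:

S = [[5.5, -1],
 [-1, 1]]


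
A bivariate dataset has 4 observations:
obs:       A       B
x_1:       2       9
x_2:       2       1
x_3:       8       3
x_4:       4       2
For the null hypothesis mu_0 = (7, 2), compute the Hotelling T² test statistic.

Step 1 — sample mean vector:
  mean(A) = (2 + 2 + 8 + 4) / 4 = 16/4 = 4
  mean(B) = (9 + 1 + 3 + 2) / 4 = 15/4 = 3.75
  x̄ = (4, 3.75),  deviation x̄ - mu_0 = (4, 3.75) - (7, 2) = (-3, 1.75).

Step 2 — sample covariance matrix, S[i,j] = (1/(n-1)) · Σ_k (x_{k,i} - mean_i) · (x_{k,j} - mean_j), divisor n-1 = 3:
  S[A,A] = ((-2)·(-2) + (-2)·(-2) + (4)·(4) + (0)·(0)) / 3 = 24/3 = 8
  S[A,B] = ((-2)·(5.25) + (-2)·(-2.75) + (4)·(-0.75) + (0)·(-1.75)) / 3 = -8/3 = -2.6667
  S[B,B] = ((5.25)·(5.25) + (-2.75)·(-2.75) + (-0.75)·(-0.75) + (-1.75)·(-1.75)) / 3 = 38.75/3 = 12.9167
  S = [[8, -2.6667],
 [-2.6667, 12.9167]].

Step 3 — invert S. det(S) = 8·12.9167 - (-2.6667)² = 96.2222.
  S^{-1} = (1/det) · [[d, -b], [-b, a]] = [[0.1342, 0.0277],
 [0.0277, 0.0831]].

Step 4 — quadratic form (x̄ - mu_0)^T · S^{-1} · (x̄ - mu_0):
  S^{-1} · (x̄ - mu_0) = (-0.3542, 0.0624),
  (x̄ - mu_0)^T · [...] = (-3)·(-0.3542) + (1.75)·(0.0624) = 1.1718.

Step 5 — scale by n: T² = 4 · 1.1718 = 4.6871.

T² ≈ 4.6871


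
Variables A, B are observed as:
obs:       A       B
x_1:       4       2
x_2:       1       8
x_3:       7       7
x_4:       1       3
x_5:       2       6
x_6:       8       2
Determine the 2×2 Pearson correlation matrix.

Step 1 — column means:
  mean(A) = (4 + 1 + 7 + 1 + 2 + 8) / 6 = 23/6 = 3.8333
  mean(B) = (2 + 8 + 7 + 3 + 6 + 2) / 6 = 28/6 = 4.6667

Step 2 — sample variances and covariances s[i,j] = (1/(n-1)) · Σ_k (x_{k,i} - mean_i) · (x_{k,j} - mean_j), with n-1 = 5:
  s[A,A] = ((0.1667)·(0.1667) + (-2.8333)·(-2.8333) + (3.1667)·(3.1667) + (-2.8333)·(-2.8333) + (-1.8333)·(-1.8333) + (4.1667)·(4.1667)) / 5 = 46.8333/5 = 9.3667
  s[A,B] = ((0.1667)·(-2.6667) + (-2.8333)·(3.3333) + (3.1667)·(2.3333) + (-2.8333)·(-1.6667) + (-1.8333)·(1.3333) + (4.1667)·(-2.6667)) / 5 = -11.3333/5 = -2.2667
  s[B,B] = ((-2.6667)·(-2.6667) + (3.3333)·(3.3333) + (2.3333)·(2.3333) + (-1.6667)·(-1.6667) + (1.3333)·(1.3333) + (-2.6667)·(-2.6667)) / 5 = 35.3333/5 = 7.0667
  Sample standard deviations s_i = √(s[i,i]):
  s(A) = √(9.3667) = 3.0605
  s(B) = √(7.0667) = 2.6583

Step 3 — r_{ij} = s_{ij} / (s_i · s_j):
  r[A,A] = 1 (diagonal).
  r[A,B] = -2.2667 / (3.0605 · 2.6583) = -2.2667 / 8.1358 = -0.2786
  r[B,B] = 1 (diagonal).

R is symmetric with unit diagonal. Assembling:

R = [[1, -0.2786],
 [-0.2786, 1]]


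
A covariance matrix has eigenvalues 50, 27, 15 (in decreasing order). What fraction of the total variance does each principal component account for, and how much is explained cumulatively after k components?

Step 1 — total variance = trace(Sigma) = Σ λ_i = 50 + 27 + 15 = 92.

Step 2 — fraction explained by component i = λ_i / Σ λ:
  PC1: 50/92 = 0.5435
  PC2: 27/92 = 0.2935
  PC3: 15/92 = 0.163

Step 3 — cumulative fraction after k components = (λ_1 + ... + λ_k) / Σ λ:
  k = 1: 50/92 = 0.5435
  k = 2: (50 + 27)/92 = 77/92 = 0.837
  k = 3: (50 + 27 + 15)/92 = 92/92 = 1

Summary (fraction, with percent):

explained: PC1 0.5435 (54.35%), PC2 0.2935 (29.35%), PC3 0.163 (16.3%);  cumulative: 0.5435, 0.837, 1


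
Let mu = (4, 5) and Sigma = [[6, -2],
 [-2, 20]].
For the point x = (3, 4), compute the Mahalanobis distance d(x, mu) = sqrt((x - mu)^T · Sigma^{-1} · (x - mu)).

Step 1 — centre the observation: (x - mu) = (-1, -1).

Step 2 — invert Sigma. det(Sigma) = 6·20 - (-2)² = 116.
  Sigma^{-1} = (1/det) · [[d, -b], [-b, a]] = [[0.1724, 0.0172],
 [0.0172, 0.0517]].

Step 3 — form the quadratic (x - mu)^T · Sigma^{-1} · (x - mu):
  Sigma^{-1} · (x - mu) = (-0.1897, -0.069).
  (x - mu)^T · [Sigma^{-1} · (x - mu)] = (-1)·(-0.1897) + (-1)·(-0.069) = 0.2586.

Step 4 — take square root: d = √(0.2586) ≈ 0.5085.

d(x, mu) = √(0.2586) ≈ 0.5085


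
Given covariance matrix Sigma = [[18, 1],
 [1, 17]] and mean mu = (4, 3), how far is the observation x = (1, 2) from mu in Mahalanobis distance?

Step 1 — centre the observation: (x - mu) = (-3, -1).

Step 2 — invert Sigma. det(Sigma) = 18·17 - (1)² = 305.
  Sigma^{-1} = (1/det) · [[d, -b], [-b, a]] = [[0.0557, -0.0033],
 [-0.0033, 0.059]].

Step 3 — form the quadratic (x - mu)^T · Sigma^{-1} · (x - mu):
  Sigma^{-1} · (x - mu) = (-0.1639, -0.0492).
  (x - mu)^T · [Sigma^{-1} · (x - mu)] = (-3)·(-0.1639) + (-1)·(-0.0492) = 0.541.

Step 4 — take square root: d = √(0.541) ≈ 0.7355.

d(x, mu) = √(0.541) ≈ 0.7355


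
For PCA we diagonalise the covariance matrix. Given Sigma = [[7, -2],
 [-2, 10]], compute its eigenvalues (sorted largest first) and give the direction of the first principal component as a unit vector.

Step 1 — characteristic polynomial of 2×2 Sigma:
  det(Sigma - λI) = λ² - trace · λ + det = 0.
  trace = 7 + 10 = 17, det = 7·10 - (-2)² = 66.
Step 2 — discriminant:
  Δ = trace² - 4·det = 289 - 264 = 25.
Step 3 — eigenvalues:
  λ = (trace ± √Δ)/2 = (17 ± 5)/2,
  λ_1 = 11,  λ_2 = 6.

Step 4 — unit eigenvector for λ_1: solve (Sigma - λ_1 I)v = 0. First row:
  (7 - 11)·v_x + (-2)·v_y = 0, i.e. (-4)·v_x + (-2)·v_y = 0,
  so v ∝ (b, λ_1 - a) = (-2, 4); multiply by -1 so the first entry is positive: u = (2, -4).
  ||u|| = √((2)² + (-4)²) = √(20) ≈ 4.4721,
  v_1 = u/||u|| ≈ (0.4472, -0.8944) (||v_1|| = 1).

λ_1 = 11,  λ_2 = 6;  v_1 ≈ (0.4472, -0.8944)


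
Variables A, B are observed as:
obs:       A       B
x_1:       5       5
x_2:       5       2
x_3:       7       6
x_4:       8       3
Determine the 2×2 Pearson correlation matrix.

Step 1 — column means:
  mean(A) = (5 + 5 + 7 + 8) / 4 = 25/4 = 6.25
  mean(B) = (5 + 2 + 6 + 3) / 4 = 16/4 = 4

Step 2 — sample variances and covariances s[i,j] = (1/(n-1)) · Σ_k (x_{k,i} - mean_i) · (x_{k,j} - mean_j), with n-1 = 3:
  s[A,A] = ((-1.25)·(-1.25) + (-1.25)·(-1.25) + (0.75)·(0.75) + (1.75)·(1.75)) / 3 = 6.75/3 = 2.25
  s[A,B] = ((-1.25)·(1) + (-1.25)·(-2) + (0.75)·(2) + (1.75)·(-1)) / 3 = 1/3 = 0.3333
  s[B,B] = ((1)·(1) + (-2)·(-2) + (2)·(2) + (-1)·(-1)) / 3 = 10/3 = 3.3333
  Sample standard deviations s_i = √(s[i,i]):
  s(A) = √(2.25) = 1.5
  s(B) = √(3.3333) = 1.8257

Step 3 — r_{ij} = s_{ij} / (s_i · s_j):
  r[A,A] = 1 (diagonal).
  r[A,B] = 0.3333 / (1.5 · 1.8257) = 0.3333 / 2.7386 = 0.1217
  r[B,B] = 1 (diagonal).

R is symmetric with unit diagonal. Assembling:

R = [[1, 0.1217],
 [0.1217, 1]]


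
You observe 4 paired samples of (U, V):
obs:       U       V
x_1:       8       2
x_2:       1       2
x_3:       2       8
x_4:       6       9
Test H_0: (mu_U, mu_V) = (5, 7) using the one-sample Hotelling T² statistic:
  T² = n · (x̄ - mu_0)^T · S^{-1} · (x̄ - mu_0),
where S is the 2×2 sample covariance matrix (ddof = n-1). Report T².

Step 1 — sample mean vector:
  mean(U) = (8 + 1 + 2 + 6) / 4 = 17/4 = 4.25
  mean(V) = (2 + 2 + 8 + 9) / 4 = 21/4 = 5.25
  x̄ = (4.25, 5.25),  deviation x̄ - mu_0 = (4.25, 5.25) - (5, 7) = (-0.75, -1.75).

Step 2 — sample covariance matrix, S[i,j] = (1/(n-1)) · Σ_k (x_{k,i} - mean_i) · (x_{k,j} - mean_j), divisor n-1 = 3:
  S[U,U] = ((3.75)·(3.75) + (-3.25)·(-3.25) + (-2.25)·(-2.25) + (1.75)·(1.75)) / 3 = 32.75/3 = 10.9167
  S[U,V] = ((3.75)·(-3.25) + (-3.25)·(-3.25) + (-2.25)·(2.75) + (1.75)·(3.75)) / 3 = -1.25/3 = -0.4167
  S[V,V] = ((-3.25)·(-3.25) + (-3.25)·(-3.25) + (2.75)·(2.75) + (3.75)·(3.75)) / 3 = 42.75/3 = 14.25
  S = [[10.9167, -0.4167],
 [-0.4167, 14.25]].

Step 3 — invert S. det(S) = 10.9167·14.25 - (-0.4167)² = 155.3889.
  S^{-1} = (1/det) · [[d, -b], [-b, a]] = [[0.0917, 0.0027],
 [0.0027, 0.0703]].

Step 4 — quadratic form (x̄ - mu_0)^T · S^{-1} · (x̄ - mu_0):
  S^{-1} · (x̄ - mu_0) = (-0.0735, -0.125),
  (x̄ - mu_0)^T · [...] = (-0.75)·(-0.0735) + (-1.75)·(-0.125) = 0.2738.

Step 5 — scale by n: T² = 4 · 0.2738 = 1.0951.

T² ≈ 1.0951


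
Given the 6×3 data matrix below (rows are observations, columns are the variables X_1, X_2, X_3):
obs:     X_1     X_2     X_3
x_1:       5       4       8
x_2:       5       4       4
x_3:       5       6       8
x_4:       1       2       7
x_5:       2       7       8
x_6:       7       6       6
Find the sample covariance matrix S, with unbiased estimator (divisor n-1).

Step 1 — column means:
  mean(X_1) = (5 + 5 + 5 + 1 + 2 + 7) / 6 = 25/6 = 4.1667
  mean(X_2) = (4 + 4 + 6 + 2 + 7 + 6) / 6 = 29/6 = 4.8333
  mean(X_3) = (8 + 4 + 8 + 7 + 8 + 6) / 6 = 41/6 = 6.8333

Step 2 — sample covariance S[i,j] = (1/(n-1)) · Σ_k (x_{k,i} - mean_i) · (x_{k,j} - mean_j), with n-1 = 5.
  S[X_1,X_1] = ((0.8333)·(0.8333) + (0.8333)·(0.8333) + (0.8333)·(0.8333) + (-3.1667)·(-3.1667) + (-2.1667)·(-2.1667) + (2.8333)·(2.8333)) / 5 = 24.8333/5 = 4.9667
  S[X_1,X_2] = ((0.8333)·(-0.8333) + (0.8333)·(-0.8333) + (0.8333)·(1.1667) + (-3.1667)·(-2.8333) + (-2.1667)·(2.1667) + (2.8333)·(1.1667)) / 5 = 7.1667/5 = 1.4333
  S[X_1,X_3] = ((0.8333)·(1.1667) + (0.8333)·(-2.8333) + (0.8333)·(1.1667) + (-3.1667)·(0.1667) + (-2.1667)·(1.1667) + (2.8333)·(-0.8333)) / 5 = -5.8333/5 = -1.1667
  S[X_2,X_2] = ((-0.8333)·(-0.8333) + (-0.8333)·(-0.8333) + (1.1667)·(1.1667) + (-2.8333)·(-2.8333) + (2.1667)·(2.1667) + (1.1667)·(1.1667)) / 5 = 16.8333/5 = 3.3667
  S[X_2,X_3] = ((-0.8333)·(1.1667) + (-0.8333)·(-2.8333) + (1.1667)·(1.1667) + (-2.8333)·(0.1667) + (2.1667)·(1.1667) + (1.1667)·(-0.8333)) / 5 = 3.8333/5 = 0.7667
  S[X_3,X_3] = ((1.1667)·(1.1667) + (-2.8333)·(-2.8333) + (1.1667)·(1.1667) + (0.1667)·(0.1667) + (1.1667)·(1.1667) + (-0.8333)·(-0.8333)) / 5 = 12.8333/5 = 2.5667

S is symmetric (S[j,i] = S[i,j]). Assembling:

S = [[4.9667, 1.4333, -1.1667],
 [1.4333, 3.3667, 0.7667],
 [-1.1667, 0.7667, 2.5667]]


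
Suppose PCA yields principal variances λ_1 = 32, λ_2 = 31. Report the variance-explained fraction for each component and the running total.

Step 1 — total variance = trace(Sigma) = Σ λ_i = 32 + 31 = 63.

Step 2 — fraction explained by component i = λ_i / Σ λ:
  PC1: 32/63 = 0.5079
  PC2: 31/63 = 0.4921

Step 3 — cumulative fraction after k components = (λ_1 + ... + λ_k) / Σ λ:
  k = 1: 32/63 = 0.5079
  k = 2: (32 + 31)/63 = 63/63 = 1

Summary (fraction, with percent):

explained: PC1 0.5079 (50.79%), PC2 0.4921 (49.21%);  cumulative: 0.5079, 1


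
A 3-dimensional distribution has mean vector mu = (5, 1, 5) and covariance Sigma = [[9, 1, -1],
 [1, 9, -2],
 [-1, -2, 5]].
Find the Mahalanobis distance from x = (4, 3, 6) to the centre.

Step 1 — centre the observation: (x - mu) = (-1, 2, 1).

Step 2 — invert Sigma (cofactor / det for 3×3, or solve directly):
  Sigma^{-1} = [[0.1142, -0.0084, 0.0195],
 [-0.0084, 0.1226, 0.0474],
 [0.0195, 0.0474, 0.2228]].

Step 3 — form the quadratic (x - mu)^T · Sigma^{-1} · (x - mu):
  Sigma^{-1} · (x - mu) = (-0.1114, 0.3008, 0.2981).
  (x - mu)^T · [Sigma^{-1} · (x - mu)] = (-1)·(-0.1114) + (2)·(0.3008) + (1)·(0.2981) = 1.0111.

Step 4 — take square root: d = √(1.0111) ≈ 1.0056.

d(x, mu) = √(1.0111) ≈ 1.0056


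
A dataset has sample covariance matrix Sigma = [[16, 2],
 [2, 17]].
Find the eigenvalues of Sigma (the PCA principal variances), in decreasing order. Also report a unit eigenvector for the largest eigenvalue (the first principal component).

Step 1 — characteristic polynomial of 2×2 Sigma:
  det(Sigma - λI) = λ² - trace · λ + det = 0.
  trace = 16 + 17 = 33, det = 16·17 - (2)² = 268.
Step 2 — discriminant:
  Δ = trace² - 4·det = 1089 - 1072 = 17.
Step 3 — eigenvalues:
  λ = (trace ± √Δ)/2 = (33 ± 4.1231)/2,
  λ_1 = 18.5616,  λ_2 = 14.4384.

Step 4 — unit eigenvector for λ_1: solve (Sigma - λ_1 I)v = 0. First row:
  (16 - 18.5616)·v_x + (2)·v_y = 0, i.e. (-2.5616)·v_x + (2)·v_y = 0,
  so v ∝ (b, λ_1 - a) = (2, 2.5616) = u.
  ||u|| = √((2)² + (2.5616)²) = √(10.5616) ≈ 3.2499,
  v_1 = u/||u|| ≈ (0.6154, 0.7882) (||v_1|| = 1).

λ_1 = 18.5616,  λ_2 = 14.4384;  v_1 ≈ (0.6154, 0.7882)


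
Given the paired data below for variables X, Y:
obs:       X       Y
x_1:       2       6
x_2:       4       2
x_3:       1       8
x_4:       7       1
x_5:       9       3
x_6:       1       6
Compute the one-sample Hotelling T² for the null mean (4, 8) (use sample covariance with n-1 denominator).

Step 1 — sample mean vector:
  mean(X) = (2 + 4 + 1 + 7 + 9 + 1) / 6 = 24/6 = 4
  mean(Y) = (6 + 2 + 8 + 1 + 3 + 6) / 6 = 26/6 = 4.3333
  x̄ = (4, 4.3333),  deviation x̄ - mu_0 = (4, 4.3333) - (4, 8) = (0, -3.6667).

Step 2 — sample covariance matrix, S[i,j] = (1/(n-1)) · Σ_k (x_{k,i} - mean_i) · (x_{k,j} - mean_j), divisor n-1 = 5:
  S[X,X] = ((-2)·(-2) + (0)·(0) + (-3)·(-3) + (3)·(3) + (5)·(5) + (-3)·(-3)) / 5 = 56/5 = 11.2
  S[X,Y] = ((-2)·(1.6667) + (0)·(-2.3333) + (-3)·(3.6667) + (3)·(-3.3333) + (5)·(-1.3333) + (-3)·(1.6667)) / 5 = -36/5 = -7.2
  S[Y,Y] = ((1.6667)·(1.6667) + (-2.3333)·(-2.3333) + (3.6667)·(3.6667) + (-3.3333)·(-3.3333) + (-1.3333)·(-1.3333) + (1.6667)·(1.6667)) / 5 = 37.3333/5 = 7.4667
  S = [[11.2, -7.2],
 [-7.2, 7.4667]].

Step 3 — invert S. det(S) = 11.2·7.4667 - (-7.2)² = 31.7867.
  S^{-1} = (1/det) · [[d, -b], [-b, a]] = [[0.2349, 0.2265],
 [0.2265, 0.3523]].

Step 4 — quadratic form (x̄ - mu_0)^T · S^{-1} · (x̄ - mu_0):
  S^{-1} · (x̄ - mu_0) = (-0.8305, -1.2919),
  (x̄ - mu_0)^T · [...] = (0)·(-0.8305) + (-3.6667)·(-1.2919) = 4.7371.

Step 5 — scale by n: T² = 6 · 4.7371 = 28.4228.

T² ≈ 28.4228


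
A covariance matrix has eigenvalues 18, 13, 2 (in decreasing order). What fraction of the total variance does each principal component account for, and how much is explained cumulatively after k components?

Step 1 — total variance = trace(Sigma) = Σ λ_i = 18 + 13 + 2 = 33.

Step 2 — fraction explained by component i = λ_i / Σ λ:
  PC1: 18/33 = 0.5455
  PC2: 13/33 = 0.3939
  PC3: 2/33 = 0.0606

Step 3 — cumulative fraction after k components = (λ_1 + ... + λ_k) / Σ λ:
  k = 1: 18/33 = 0.5455
  k = 2: (18 + 13)/33 = 31/33 = 0.9394
  k = 3: (18 + 13 + 2)/33 = 33/33 = 1

Summary (fraction, with percent):

explained: PC1 0.5455 (54.55%), PC2 0.3939 (39.39%), PC3 0.0606 (6.06%);  cumulative: 0.5455, 0.9394, 1


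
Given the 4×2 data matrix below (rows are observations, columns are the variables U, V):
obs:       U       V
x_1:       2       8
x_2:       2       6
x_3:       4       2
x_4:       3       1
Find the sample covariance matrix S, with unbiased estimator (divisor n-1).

Step 1 — column means:
  mean(U) = (2 + 2 + 4 + 3) / 4 = 11/4 = 2.75
  mean(V) = (8 + 6 + 2 + 1) / 4 = 17/4 = 4.25

Step 2 — sample covariance S[i,j] = (1/(n-1)) · Σ_k (x_{k,i} - mean_i) · (x_{k,j} - mean_j), with n-1 = 3.
  S[U,U] = ((-0.75)·(-0.75) + (-0.75)·(-0.75) + (1.25)·(1.25) + (0.25)·(0.25)) / 3 = 2.75/3 = 0.9167
  S[U,V] = ((-0.75)·(3.75) + (-0.75)·(1.75) + (1.25)·(-2.25) + (0.25)·(-3.25)) / 3 = -7.75/3 = -2.5833
  S[V,V] = ((3.75)·(3.75) + (1.75)·(1.75) + (-2.25)·(-2.25) + (-3.25)·(-3.25)) / 3 = 32.75/3 = 10.9167

S is symmetric (S[j,i] = S[i,j]). Assembling:

S = [[0.9167, -2.5833],
 [-2.5833, 10.9167]]


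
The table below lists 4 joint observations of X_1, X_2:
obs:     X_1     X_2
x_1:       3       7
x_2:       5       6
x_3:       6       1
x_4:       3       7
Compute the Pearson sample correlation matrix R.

Step 1 — column means:
  mean(X_1) = (3 + 5 + 6 + 3) / 4 = 17/4 = 4.25
  mean(X_2) = (7 + 6 + 1 + 7) / 4 = 21/4 = 5.25

Step 2 — sample variances and covariances s[i,j] = (1/(n-1)) · Σ_k (x_{k,i} - mean_i) · (x_{k,j} - mean_j), with n-1 = 3:
  s[X_1,X_1] = ((-1.25)·(-1.25) + (0.75)·(0.75) + (1.75)·(1.75) + (-1.25)·(-1.25)) / 3 = 6.75/3 = 2.25
  s[X_1,X_2] = ((-1.25)·(1.75) + (0.75)·(0.75) + (1.75)·(-4.25) + (-1.25)·(1.75)) / 3 = -11.25/3 = -3.75
  s[X_2,X_2] = ((1.75)·(1.75) + (0.75)·(0.75) + (-4.25)·(-4.25) + (1.75)·(1.75)) / 3 = 24.75/3 = 8.25
  Sample standard deviations s_i = √(s[i,i]):
  s(X_1) = √(2.25) = 1.5
  s(X_2) = √(8.25) = 2.8723

Step 3 — r_{ij} = s_{ij} / (s_i · s_j):
  r[X_1,X_1] = 1 (diagonal).
  r[X_1,X_2] = -3.75 / (1.5 · 2.8723) = -3.75 / 4.3084 = -0.8704
  r[X_2,X_2] = 1 (diagonal).

R is symmetric with unit diagonal. Assembling:

R = [[1, -0.8704],
 [-0.8704, 1]]


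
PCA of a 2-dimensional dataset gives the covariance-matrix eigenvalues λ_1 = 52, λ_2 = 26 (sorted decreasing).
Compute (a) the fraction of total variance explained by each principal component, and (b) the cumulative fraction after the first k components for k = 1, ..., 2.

Step 1 — total variance = trace(Sigma) = Σ λ_i = 52 + 26 = 78.

Step 2 — fraction explained by component i = λ_i / Σ λ:
  PC1: 52/78 = 0.6667
  PC2: 26/78 = 0.3333

Step 3 — cumulative fraction after k components = (λ_1 + ... + λ_k) / Σ λ:
  k = 1: 52/78 = 0.6667
  k = 2: (52 + 26)/78 = 78/78 = 1

Summary (fraction, with percent):

explained: PC1 0.6667 (66.67%), PC2 0.3333 (33.33%);  cumulative: 0.6667, 1


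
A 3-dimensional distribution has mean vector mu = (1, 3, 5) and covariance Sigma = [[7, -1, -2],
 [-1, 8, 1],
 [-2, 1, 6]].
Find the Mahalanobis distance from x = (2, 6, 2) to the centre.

Step 1 — centre the observation: (x - mu) = (1, 3, -3).

Step 2 — invert Sigma (cofactor / det for 3×3, or solve directly):
  Sigma^{-1} = [[0.1593, 0.0136, 0.0508],
 [0.0136, 0.1288, -0.0169],
 [0.0508, -0.0169, 0.1864]].

Step 3 — form the quadratic (x - mu)^T · Sigma^{-1} · (x - mu):
  Sigma^{-1} · (x - mu) = (0.0475, 0.4508, -0.5593).
  (x - mu)^T · [Sigma^{-1} · (x - mu)] = (1)·(0.0475) + (3)·(0.4508) + (-3)·(-0.5593) = 3.078.

Step 4 — take square root: d = √(3.078) ≈ 1.7544.

d(x, mu) = √(3.078) ≈ 1.7544


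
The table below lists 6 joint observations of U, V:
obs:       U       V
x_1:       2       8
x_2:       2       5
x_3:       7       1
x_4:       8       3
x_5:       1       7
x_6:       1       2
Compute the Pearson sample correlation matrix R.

Step 1 — column means:
  mean(U) = (2 + 2 + 7 + 8 + 1 + 1) / 6 = 21/6 = 3.5
  mean(V) = (8 + 5 + 1 + 3 + 7 + 2) / 6 = 26/6 = 4.3333

Step 2 — sample variances and covariances s[i,j] = (1/(n-1)) · Σ_k (x_{k,i} - mean_i) · (x_{k,j} - mean_j), with n-1 = 5:
  s[U,U] = ((-1.5)·(-1.5) + (-1.5)·(-1.5) + (3.5)·(3.5) + (4.5)·(4.5) + (-2.5)·(-2.5) + (-2.5)·(-2.5)) / 5 = 49.5/5 = 9.9
  s[U,V] = ((-1.5)·(3.6667) + (-1.5)·(0.6667) + (3.5)·(-3.3333) + (4.5)·(-1.3333) + (-2.5)·(2.6667) + (-2.5)·(-2.3333)) / 5 = -25/5 = -5
  s[V,V] = ((3.6667)·(3.6667) + (0.6667)·(0.6667) + (-3.3333)·(-3.3333) + (-1.3333)·(-1.3333) + (2.6667)·(2.6667) + (-2.3333)·(-2.3333)) / 5 = 39.3333/5 = 7.8667
  Sample standard deviations s_i = √(s[i,i]):
  s(U) = √(9.9) = 3.1464
  s(V) = √(7.8667) = 2.8048

Step 3 — r_{ij} = s_{ij} / (s_i · s_j):
  r[U,U] = 1 (diagonal).
  r[U,V] = -5 / (3.1464 · 2.8048) = -5 / 8.825 = -0.5666
  r[V,V] = 1 (diagonal).

R is symmetric with unit diagonal. Assembling:

R = [[1, -0.5666],
 [-0.5666, 1]]


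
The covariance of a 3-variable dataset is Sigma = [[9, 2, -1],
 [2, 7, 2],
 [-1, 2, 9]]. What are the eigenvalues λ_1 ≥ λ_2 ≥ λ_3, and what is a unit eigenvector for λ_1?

Step 1 — characteristic polynomial p(λ) = det(λI - Sigma) = λ³ - tr·λ² + c_1·λ - det, where tr = trace, c_1 = sum of the principal 2×2 minors, det = det(Sigma):
  tr = 9 + 7 + 9 = 25,
  c_1 = (9·7 - (2)²) + (9·9 - (-1)²) + (7·9 - (2)²) = 59 + 80 + 59 = 198,
  det = 9·(7·9 - (2)²) - (2)·((2)·9 - (2)·(-1)) + (-1)·((2)·(2) - 7·(-1)) = 9·(59) - (2)·(20) + (-1)·(11) = 480.
  So p(λ) = λ³ - 25λ² + 198λ - 480.
Step 2 — look for an integer root (rational root theorem: any rational root is an integer divisor of 480). Testing λ = 10:
  p(10) = 1000 - 2500 + 1980 - 480 = 0  ✓
  Dividing out (λ - 10): p(λ) = (λ - 10)(λ² - 15λ + 48).
Step 3 — remaining eigenvalues from the quadratic λ² - 15λ + 48 = 0:
  Δ = 15² - 4·48 = 225 - 192 = 33,  λ = (15 ± √33)/2 = (15 ± 5.7446)/2 ≈ 10.3723 or 4.6277.
  Sorted: λ_1 = 10.3723,  λ_2 = 10,  λ_3 = 4.6277  (check: sum = 25 = tr ✓).

Step 4 — unit eigenvector for λ_1 ≈ 10.3723: v spans the null space of (Sigma - λ_1 I), whose rows are
  r_1 = (-1.3723, 2, -1),  r_2 = (2, -3.3723, 2),  r_3 = (-1, 2, -1.3723).
  v is orthogonal to every row, so take v ∝ r_1 × r_2 = ((2)·(2) - (-1)·(-3.3723), (-1)·(2) - (-1.3723)·(2), (-1.3723)·(-3.3723) - (2)·(2)) ≈ (0.6277, 0.7446, 0.6277).
  Let u = (0.6277, 0.7446, 0.6277).
  ||u|| = √((0.6277)² + (0.7446)² + (0.6277)²) = √(1.3424) ≈ 1.1586,  v_1 = u/||u|| ≈ (0.5418, 0.6426, 0.5418) (||v_1|| = 1).

λ_1 = 10.3723,  λ_2 = 10,  λ_3 = 4.6277;  v_1 ≈ (0.5418, 0.6426, 0.5418)


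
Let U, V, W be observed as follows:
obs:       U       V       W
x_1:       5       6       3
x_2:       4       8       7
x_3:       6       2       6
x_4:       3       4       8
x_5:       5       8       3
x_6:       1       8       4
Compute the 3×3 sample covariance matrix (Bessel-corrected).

Step 1 — column means:
  mean(U) = (5 + 4 + 6 + 3 + 5 + 1) / 6 = 24/6 = 4
  mean(V) = (6 + 8 + 2 + 4 + 8 + 8) / 6 = 36/6 = 6
  mean(W) = (3 + 7 + 6 + 8 + 3 + 4) / 6 = 31/6 = 5.1667

Step 2 — sample covariance S[i,j] = (1/(n-1)) · Σ_k (x_{k,i} - mean_i) · (x_{k,j} - mean_j), with n-1 = 5.
  S[U,U] = ((1)·(1) + (0)·(0) + (2)·(2) + (-1)·(-1) + (1)·(1) + (-3)·(-3)) / 5 = 16/5 = 3.2
  S[U,V] = ((1)·(0) + (0)·(2) + (2)·(-4) + (-1)·(-2) + (1)·(2) + (-3)·(2)) / 5 = -10/5 = -2
  S[U,W] = ((1)·(-2.1667) + (0)·(1.8333) + (2)·(0.8333) + (-1)·(2.8333) + (1)·(-2.1667) + (-3)·(-1.1667)) / 5 = -2/5 = -0.4
  S[V,V] = ((0)·(0) + (2)·(2) + (-4)·(-4) + (-2)·(-2) + (2)·(2) + (2)·(2)) / 5 = 32/5 = 6.4
  S[V,W] = ((0)·(-2.1667) + (2)·(1.8333) + (-4)·(0.8333) + (-2)·(2.8333) + (2)·(-2.1667) + (2)·(-1.1667)) / 5 = -12/5 = -2.4
  S[W,W] = ((-2.1667)·(-2.1667) + (1.8333)·(1.8333) + (0.8333)·(0.8333) + (2.8333)·(2.8333) + (-2.1667)·(-2.1667) + (-1.1667)·(-1.1667)) / 5 = 22.8333/5 = 4.5667

S is symmetric (S[j,i] = S[i,j]). Assembling:

S = [[3.2, -2, -0.4],
 [-2, 6.4, -2.4],
 [-0.4, -2.4, 4.5667]]


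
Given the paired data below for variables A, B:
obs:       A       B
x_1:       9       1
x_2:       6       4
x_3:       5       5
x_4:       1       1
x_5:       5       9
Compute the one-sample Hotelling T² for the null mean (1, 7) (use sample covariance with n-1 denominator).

Step 1 — sample mean vector:
  mean(A) = (9 + 6 + 5 + 1 + 5) / 5 = 26/5 = 5.2
  mean(B) = (1 + 4 + 5 + 1 + 9) / 5 = 20/5 = 4
  x̄ = (5.2, 4),  deviation x̄ - mu_0 = (5.2, 4) - (1, 7) = (4.2, -3).

Step 2 — sample covariance matrix, S[i,j] = (1/(n-1)) · Σ_k (x_{k,i} - mean_i) · (x_{k,j} - mean_j), divisor n-1 = 4:
  S[A,A] = ((3.8)·(3.8) + (0.8)·(0.8) + (-0.2)·(-0.2) + (-4.2)·(-4.2) + (-0.2)·(-0.2)) / 4 = 32.8/4 = 8.2
  S[A,B] = ((3.8)·(-3) + (0.8)·(0) + (-0.2)·(1) + (-4.2)·(-3) + (-0.2)·(5)) / 4 = 0/4 = 0
  S[B,B] = ((-3)·(-3) + (0)·(0) + (1)·(1) + (-3)·(-3) + (5)·(5)) / 4 = 44/4 = 11
  S = [[8.2, 0],
 [0, 11]].

Step 3 — invert S. det(S) = 8.2·11 - (0)² = 90.2.
  S^{-1} = (1/det) · [[d, -b], [-b, a]] = [[0.122, 0],
 [0, 0.0909]].

Step 4 — quadratic form (x̄ - mu_0)^T · S^{-1} · (x̄ - mu_0):
  S^{-1} · (x̄ - mu_0) = (0.5122, -0.2727),
  (x̄ - mu_0)^T · [...] = (4.2)·(0.5122) + (-3)·(-0.2727) = 2.9694.

Step 5 — scale by n: T² = 5 · 2.9694 = 14.847.

T² ≈ 14.847


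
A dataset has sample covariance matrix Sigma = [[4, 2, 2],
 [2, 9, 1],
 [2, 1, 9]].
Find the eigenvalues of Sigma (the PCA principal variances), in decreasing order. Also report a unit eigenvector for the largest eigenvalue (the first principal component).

Step 1 — characteristic polynomial p(λ) = det(λI - Sigma) = λ³ - tr·λ² + c_1·λ - det, where tr = trace, c_1 = sum of the principal 2×2 minors, det = det(Sigma):
  tr = 4 + 9 + 9 = 22,
  c_1 = (4·9 - (2)²) + (4·9 - (2)²) + (9·9 - (1)²) = 32 + 32 + 80 = 144,
  det = 4·(9·9 - (1)²) - (2)·((2)·9 - (1)·(2)) + (2)·((2)·(1) - 9·(2)) = 4·(80) - (2)·(16) + (2)·(-16) = 256.
  So p(λ) = λ³ - 22λ² + 144λ - 256.
Step 2 — look for an integer root (rational root theorem: any rational root is an integer divisor of 256). Testing λ = 8:
  p(8) = 512 - 1408 + 1152 - 256 = 0  ✓
  Dividing out (λ - 8): p(λ) = (λ - 8)(λ² - 14λ + 32).
Step 3 — remaining eigenvalues from the quadratic λ² - 14λ + 32 = 0:
  Δ = 14² - 4·32 = 196 - 128 = 68,  λ = (14 ± √68)/2 = (14 ± 8.2462)/2 ≈ 11.1231 or 2.8769.
  Sorted: λ_1 = 11.1231,  λ_2 = 8,  λ_3 = 2.8769  (check: sum = 22 = tr ✓).

Step 4 — unit eigenvector for λ_1 ≈ 11.1231: v spans the null space of (Sigma - λ_1 I), whose rows are
  r_1 = (-7.1231, 2, 2),  r_2 = (2, -2.1231, 1),  r_3 = (2, 1, -2.1231).
  v is orthogonal to every row, so take v ∝ r_1 × r_2 = ((2)·(1) - (2)·(-2.1231), (2)·(2) - (-7.1231)·(1), (-7.1231)·(-2.1231) - (2)·(2)) ≈ (6.2462, 11.1231, 11.1231).
  Let u = (6.2462, 11.1231, 11.1231).
  ||u|| = √((6.2462)² + (11.1231)² + (11.1231)²) = √(286.4621) ≈ 16.9252,  v_1 = u/||u|| ≈ (0.369, 0.6572, 0.6572) (||v_1|| = 1).

λ_1 = 11.1231,  λ_2 = 8,  λ_3 = 2.8769;  v_1 ≈ (0.369, 0.6572, 0.6572)


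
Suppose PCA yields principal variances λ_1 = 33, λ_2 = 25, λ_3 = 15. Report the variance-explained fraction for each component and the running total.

Step 1 — total variance = trace(Sigma) = Σ λ_i = 33 + 25 + 15 = 73.

Step 2 — fraction explained by component i = λ_i / Σ λ:
  PC1: 33/73 = 0.4521
  PC2: 25/73 = 0.3425
  PC3: 15/73 = 0.2055

Step 3 — cumulative fraction after k components = (λ_1 + ... + λ_k) / Σ λ:
  k = 1: 33/73 = 0.4521
  k = 2: (33 + 25)/73 = 58/73 = 0.7945
  k = 3: (33 + 25 + 15)/73 = 73/73 = 1

Summary (fraction, with percent):

explained: PC1 0.4521 (45.21%), PC2 0.3425 (34.25%), PC3 0.2055 (20.55%);  cumulative: 0.4521, 0.7945, 1


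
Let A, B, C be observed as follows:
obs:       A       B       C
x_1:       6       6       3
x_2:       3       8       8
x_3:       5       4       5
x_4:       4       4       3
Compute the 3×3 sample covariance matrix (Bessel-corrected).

Step 1 — column means:
  mean(A) = (6 + 3 + 5 + 4) / 4 = 18/4 = 4.5
  mean(B) = (6 + 8 + 4 + 4) / 4 = 22/4 = 5.5
  mean(C) = (3 + 8 + 5 + 3) / 4 = 19/4 = 4.75

Step 2 — sample covariance S[i,j] = (1/(n-1)) · Σ_k (x_{k,i} - mean_i) · (x_{k,j} - mean_j), with n-1 = 3.
  S[A,A] = ((1.5)·(1.5) + (-1.5)·(-1.5) + (0.5)·(0.5) + (-0.5)·(-0.5)) / 3 = 5/3 = 1.6667
  S[A,B] = ((1.5)·(0.5) + (-1.5)·(2.5) + (0.5)·(-1.5) + (-0.5)·(-1.5)) / 3 = -3/3 = -1
  S[A,C] = ((1.5)·(-1.75) + (-1.5)·(3.25) + (0.5)·(0.25) + (-0.5)·(-1.75)) / 3 = -6.5/3 = -2.1667
  S[B,B] = ((0.5)·(0.5) + (2.5)·(2.5) + (-1.5)·(-1.5) + (-1.5)·(-1.5)) / 3 = 11/3 = 3.6667
  S[B,C] = ((0.5)·(-1.75) + (2.5)·(3.25) + (-1.5)·(0.25) + (-1.5)·(-1.75)) / 3 = 9.5/3 = 3.1667
  S[C,C] = ((-1.75)·(-1.75) + (3.25)·(3.25) + (0.25)·(0.25) + (-1.75)·(-1.75)) / 3 = 16.75/3 = 5.5833

S is symmetric (S[j,i] = S[i,j]). Assembling:

S = [[1.6667, -1, -2.1667],
 [-1, 3.6667, 3.1667],
 [-2.1667, 3.1667, 5.5833]]


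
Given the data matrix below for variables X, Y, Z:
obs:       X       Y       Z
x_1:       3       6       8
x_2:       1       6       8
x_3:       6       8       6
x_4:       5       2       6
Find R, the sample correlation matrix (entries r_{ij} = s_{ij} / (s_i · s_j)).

Step 1 — column means:
  mean(X) = (3 + 1 + 6 + 5) / 4 = 15/4 = 3.75
  mean(Y) = (6 + 6 + 8 + 2) / 4 = 22/4 = 5.5
  mean(Z) = (8 + 8 + 6 + 6) / 4 = 28/4 = 7

Step 2 — sample variances and covariances s[i,j] = (1/(n-1)) · Σ_k (x_{k,i} - mean_i) · (x_{k,j} - mean_j), with n-1 = 3:
  s[X,X] = ((-0.75)·(-0.75) + (-2.75)·(-2.75) + (2.25)·(2.25) + (1.25)·(1.25)) / 3 = 14.75/3 = 4.9167
  s[X,Y] = ((-0.75)·(0.5) + (-2.75)·(0.5) + (2.25)·(2.5) + (1.25)·(-3.5)) / 3 = -0.5/3 = -0.1667
  s[X,Z] = ((-0.75)·(1) + (-2.75)·(1) + (2.25)·(-1) + (1.25)·(-1)) / 3 = -7/3 = -2.3333
  s[Y,Y] = ((0.5)·(0.5) + (0.5)·(0.5) + (2.5)·(2.5) + (-3.5)·(-3.5)) / 3 = 19/3 = 6.3333
  s[Y,Z] = ((0.5)·(1) + (0.5)·(1) + (2.5)·(-1) + (-3.5)·(-1)) / 3 = 2/3 = 0.6667
  s[Z,Z] = ((1)·(1) + (1)·(1) + (-1)·(-1) + (-1)·(-1)) / 3 = 4/3 = 1.3333
  Sample standard deviations s_i = √(s[i,i]):
  s(X) = √(4.9167) = 2.2174
  s(Y) = √(6.3333) = 2.5166
  s(Z) = √(1.3333) = 1.1547

Step 3 — r_{ij} = s_{ij} / (s_i · s_j):
  r[X,X] = 1 (diagonal).
  r[X,Y] = -0.1667 / (2.2174 · 2.5166) = -0.1667 / 5.5802 = -0.0299
  r[X,Z] = -2.3333 / (2.2174 · 1.1547) = -2.3333 / 2.5604 = -0.9113
  r[Y,Y] = 1 (diagonal).
  r[Y,Z] = 0.6667 / (2.5166 · 1.1547) = 0.6667 / 2.9059 = 0.2294
  r[Z,Z] = 1 (diagonal).

R is symmetric with unit diagonal. Assembling:

R = [[1, -0.0299, -0.9113],
 [-0.0299, 1, 0.2294],
 [-0.9113, 0.2294, 1]]


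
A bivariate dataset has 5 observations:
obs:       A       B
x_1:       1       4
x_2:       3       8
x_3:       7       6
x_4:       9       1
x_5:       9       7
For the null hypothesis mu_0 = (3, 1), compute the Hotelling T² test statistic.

Step 1 — sample mean vector:
  mean(A) = (1 + 3 + 7 + 9 + 9) / 5 = 29/5 = 5.8
  mean(B) = (4 + 8 + 6 + 1 + 7) / 5 = 26/5 = 5.2
  x̄ = (5.8, 5.2),  deviation x̄ - mu_0 = (5.8, 5.2) - (3, 1) = (2.8, 4.2).

Step 2 — sample covariance matrix, S[i,j] = (1/(n-1)) · Σ_k (x_{k,i} - mean_i) · (x_{k,j} - mean_j), divisor n-1 = 4:
  S[A,A] = ((-4.8)·(-4.8) + (-2.8)·(-2.8) + (1.2)·(1.2) + (3.2)·(3.2) + (3.2)·(3.2)) / 4 = 52.8/4 = 13.2
  S[A,B] = ((-4.8)·(-1.2) + (-2.8)·(2.8) + (1.2)·(0.8) + (3.2)·(-4.2) + (3.2)·(1.8)) / 4 = -8.8/4 = -2.2
  S[B,B] = ((-1.2)·(-1.2) + (2.8)·(2.8) + (0.8)·(0.8) + (-4.2)·(-4.2) + (1.8)·(1.8)) / 4 = 30.8/4 = 7.7
  S = [[13.2, -2.2],
 [-2.2, 7.7]].

Step 3 — invert S. det(S) = 13.2·7.7 - (-2.2)² = 96.8.
  S^{-1} = (1/det) · [[d, -b], [-b, a]] = [[0.0795, 0.0227],
 [0.0227, 0.1364]].

Step 4 — quadratic form (x̄ - mu_0)^T · S^{-1} · (x̄ - mu_0):
  S^{-1} · (x̄ - mu_0) = (0.3182, 0.6364),
  (x̄ - mu_0)^T · [...] = (2.8)·(0.3182) + (4.2)·(0.6364) = 3.5636.

Step 5 — scale by n: T² = 5 · 3.5636 = 17.8182.

T² ≈ 17.8182


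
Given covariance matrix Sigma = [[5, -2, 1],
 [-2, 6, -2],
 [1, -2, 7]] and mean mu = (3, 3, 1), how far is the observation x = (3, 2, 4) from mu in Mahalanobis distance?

Step 1 — centre the observation: (x - mu) = (0, -1, 3).

Step 2 — invert Sigma (cofactor / det for 3×3, or solve directly):
  Sigma^{-1} = [[0.2317, 0.0732, -0.0122],
 [0.0732, 0.2073, 0.0488],
 [-0.0122, 0.0488, 0.1585]].

Step 3 — form the quadratic (x - mu)^T · Sigma^{-1} · (x - mu):
  Sigma^{-1} · (x - mu) = (-0.1098, -0.061, 0.4268).
  (x - mu)^T · [Sigma^{-1} · (x - mu)] = (0)·(-0.1098) + (-1)·(-0.061) + (3)·(0.4268) = 1.3415.

Step 4 — take square root: d = √(1.3415) ≈ 1.1582.

d(x, mu) = √(1.3415) ≈ 1.1582


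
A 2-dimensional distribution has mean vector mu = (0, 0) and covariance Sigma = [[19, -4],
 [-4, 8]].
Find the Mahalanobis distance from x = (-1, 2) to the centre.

Step 1 — centre the observation: (x - mu) = (-1, 2).

Step 2 — invert Sigma. det(Sigma) = 19·8 - (-4)² = 136.
  Sigma^{-1} = (1/det) · [[d, -b], [-b, a]] = [[0.0588, 0.0294],
 [0.0294, 0.1397]].

Step 3 — form the quadratic (x - mu)^T · Sigma^{-1} · (x - mu):
  Sigma^{-1} · (x - mu) = (0, 0.25).
  (x - mu)^T · [Sigma^{-1} · (x - mu)] = (-1)·(0) + (2)·(0.25) = 0.5.

Step 4 — take square root: d = √(0.5) ≈ 0.7071.

d(x, mu) = √(0.5) ≈ 0.7071


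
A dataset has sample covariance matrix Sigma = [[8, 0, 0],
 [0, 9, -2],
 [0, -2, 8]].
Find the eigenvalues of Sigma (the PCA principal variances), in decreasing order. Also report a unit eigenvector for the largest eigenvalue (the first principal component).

Step 1 — characteristic polynomial p(λ) = det(λI - Sigma) = λ³ - tr·λ² + c_1·λ - det, where tr = trace, c_1 = sum of the principal 2×2 minors, det = det(Sigma):
  tr = 8 + 9 + 8 = 25,
  c_1 = (8·9 - (0)²) + (8·8 - (0)²) + (9·8 - (-2)²) = 72 + 64 + 68 = 204,
  det = 8·(9·8 - (-2)²) - (0)·((0)·8 - (-2)·(0)) + (0)·((0)·(-2) - 9·(0)) = 8·(68) - (0)·(0) + (0)·(0) = 544.
  So p(λ) = λ³ - 25λ² + 204λ - 544.
Step 2 — look for an integer root (rational root theorem: any rational root is an integer divisor of 544). Testing λ = 8:
  p(8) = 512 - 1600 + 1632 - 544 = 0  ✓
  Dividing out (λ - 8): p(λ) = (λ - 8)(λ² - 17λ + 68).
Step 3 — remaining eigenvalues from the quadratic λ² - 17λ + 68 = 0:
  Δ = 17² - 4·68 = 289 - 272 = 17,  λ = (17 ± √17)/2 = (17 ± 4.1231)/2 ≈ 10.5616 or 6.4384.
  Sorted: λ_1 = 10.5616,  λ_2 = 8,  λ_3 = 6.4384  (check: sum = 25 = tr ✓).

Step 4 — unit eigenvector for λ_1 ≈ 10.5616: v spans the null space of (Sigma - λ_1 I), whose rows are
  r_1 = (-2.5616, 0, 0),  r_2 = (0, -1.5616, -2),  r_3 = (0, -2, -2.5616).
  v is orthogonal to every row, so take v ∝ r_1 × r_2 = ((0)·(-2) - (0)·(-1.5616), (0)·(0) - (-2.5616)·(-2), (-2.5616)·(-1.5616) - (0)·(0)) ≈ (0, -5.1231, 4).
  Rescale (multiply by -1 so the first nonzero entry is positive): u = (0, 5.1231, -4).
  ||u|| = √((0)² + (5.1231)² + (-4)²) = √(42.2462) ≈ 6.4997,  v_1 = u/||u|| ≈ (0, 0.7882, -0.6154) (||v_1|| = 1).

λ_1 = 10.5616,  λ_2 = 8,  λ_3 = 6.4384;  v_1 ≈ (0, 0.7882, -0.6154)
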